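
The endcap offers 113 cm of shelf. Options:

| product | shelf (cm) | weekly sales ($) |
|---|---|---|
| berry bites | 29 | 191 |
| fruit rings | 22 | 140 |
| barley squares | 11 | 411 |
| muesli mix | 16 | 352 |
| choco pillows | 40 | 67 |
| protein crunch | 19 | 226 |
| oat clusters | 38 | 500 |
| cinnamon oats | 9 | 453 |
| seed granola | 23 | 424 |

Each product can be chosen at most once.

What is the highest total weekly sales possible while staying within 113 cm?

Barley squares + muesli mix + oat clusters + cinnamon oats + seed granola uses 97 of the 113 cm and totals 2140.

2140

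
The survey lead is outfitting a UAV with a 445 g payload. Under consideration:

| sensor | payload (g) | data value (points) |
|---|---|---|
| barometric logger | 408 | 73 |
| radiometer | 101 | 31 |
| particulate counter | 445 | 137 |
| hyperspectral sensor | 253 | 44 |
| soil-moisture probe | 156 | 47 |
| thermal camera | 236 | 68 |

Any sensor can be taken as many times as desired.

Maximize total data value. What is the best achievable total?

The ratio ordering already packs tightly: particulate counter, 445 g, 137.
Nothing else within 445 g beats 137.

137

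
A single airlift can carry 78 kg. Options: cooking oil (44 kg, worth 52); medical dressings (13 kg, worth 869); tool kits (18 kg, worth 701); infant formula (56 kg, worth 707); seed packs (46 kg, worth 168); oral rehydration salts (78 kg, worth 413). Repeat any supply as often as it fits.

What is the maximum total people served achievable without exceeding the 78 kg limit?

5214

The ratio ordering already packs tightly: 6×medical dressings, 78 kg, 5214.
Nothing else within 78 kg beats 5214.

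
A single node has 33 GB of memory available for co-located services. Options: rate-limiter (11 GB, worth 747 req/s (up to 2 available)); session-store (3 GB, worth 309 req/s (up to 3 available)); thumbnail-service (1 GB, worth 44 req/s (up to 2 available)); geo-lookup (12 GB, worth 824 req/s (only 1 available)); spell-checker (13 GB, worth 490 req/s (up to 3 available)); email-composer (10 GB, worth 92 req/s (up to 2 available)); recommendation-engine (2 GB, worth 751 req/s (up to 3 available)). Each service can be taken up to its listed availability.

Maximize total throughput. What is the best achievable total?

By throughput per GB: recommendation-engine 375.50, session-store 103.00, geo-lookup 68.67, rate-limiter 67.91 lead.
Taking the top-ratio services first gives 3×session-store + 2×thumbnail-service + geo-lookup + 3×recommendation-engine for 4092 (29 GB).
The 7 GB tied up in 2×session-store and thumbnail-service is better spent on rate-limiter — total rises to 4177 (33 GB).
That's the maximum — no swap from here does better than 4177.

4177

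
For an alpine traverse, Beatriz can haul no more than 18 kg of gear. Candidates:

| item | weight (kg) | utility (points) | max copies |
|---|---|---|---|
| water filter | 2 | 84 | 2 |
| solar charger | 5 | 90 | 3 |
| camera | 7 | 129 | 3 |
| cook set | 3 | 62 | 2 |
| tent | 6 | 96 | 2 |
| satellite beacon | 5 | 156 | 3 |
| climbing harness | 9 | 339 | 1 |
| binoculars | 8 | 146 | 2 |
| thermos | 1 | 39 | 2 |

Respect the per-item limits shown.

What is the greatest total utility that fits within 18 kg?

663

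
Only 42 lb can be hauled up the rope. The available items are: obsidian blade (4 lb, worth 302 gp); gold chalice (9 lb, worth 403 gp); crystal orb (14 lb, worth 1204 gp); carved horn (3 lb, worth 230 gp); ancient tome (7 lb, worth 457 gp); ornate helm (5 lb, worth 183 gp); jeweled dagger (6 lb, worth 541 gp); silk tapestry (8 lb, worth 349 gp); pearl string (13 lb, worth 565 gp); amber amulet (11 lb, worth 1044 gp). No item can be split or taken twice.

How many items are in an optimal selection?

5

The maximum value within 42 lb is 3548.
One optimal bundle: obsidian blade + crystal orb + ancient tome + jeweled dagger + amber amulet (42 lb).
Every optimal selection uses 5 items.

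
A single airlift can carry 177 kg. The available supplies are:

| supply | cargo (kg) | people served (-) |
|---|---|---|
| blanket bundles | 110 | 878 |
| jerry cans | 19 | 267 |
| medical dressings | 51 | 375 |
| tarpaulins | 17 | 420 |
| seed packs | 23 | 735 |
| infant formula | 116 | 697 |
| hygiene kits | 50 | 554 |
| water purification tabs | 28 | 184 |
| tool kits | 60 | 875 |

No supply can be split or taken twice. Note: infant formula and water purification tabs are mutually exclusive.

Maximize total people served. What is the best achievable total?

Jerry cans + tarpaulins + seed packs + hygiene kits + tool kits uses 169 of the 177 kg and totals 2851.
Next best is jerry cans + medical dressings + tarpaulins + seed packs + tool kits at 2672 (170 kg) — short by 179.

2851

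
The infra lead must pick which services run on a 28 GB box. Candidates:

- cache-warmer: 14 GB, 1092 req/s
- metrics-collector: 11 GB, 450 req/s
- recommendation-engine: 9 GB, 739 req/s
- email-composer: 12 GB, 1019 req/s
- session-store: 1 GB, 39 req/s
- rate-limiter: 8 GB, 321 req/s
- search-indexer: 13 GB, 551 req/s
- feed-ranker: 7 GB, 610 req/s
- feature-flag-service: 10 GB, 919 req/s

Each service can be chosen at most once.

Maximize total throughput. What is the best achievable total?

Filling by ratio: recommendation-engine + session-store + feed-ranker + feature-flag-service for 2307, with 1 GB left unused.
Dropping session-store and feature-flag-service frees 11 GB; slotting in email-composer (12 GB) lifts the total to 2368 at 28 GB.
No other feasible combination exceeds 2368.

2368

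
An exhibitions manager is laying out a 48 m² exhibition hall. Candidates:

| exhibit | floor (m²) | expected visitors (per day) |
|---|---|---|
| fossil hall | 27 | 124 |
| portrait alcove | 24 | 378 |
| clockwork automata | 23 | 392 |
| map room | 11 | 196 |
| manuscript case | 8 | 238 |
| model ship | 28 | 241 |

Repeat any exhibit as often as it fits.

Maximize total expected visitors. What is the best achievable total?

Ranking by ratio (expected visitors/m²): manuscript case 29.75, map room 17.82, clockwork automata 17.04.
Best packing: 6×manuscript case — 48 m², 1428 total.

1428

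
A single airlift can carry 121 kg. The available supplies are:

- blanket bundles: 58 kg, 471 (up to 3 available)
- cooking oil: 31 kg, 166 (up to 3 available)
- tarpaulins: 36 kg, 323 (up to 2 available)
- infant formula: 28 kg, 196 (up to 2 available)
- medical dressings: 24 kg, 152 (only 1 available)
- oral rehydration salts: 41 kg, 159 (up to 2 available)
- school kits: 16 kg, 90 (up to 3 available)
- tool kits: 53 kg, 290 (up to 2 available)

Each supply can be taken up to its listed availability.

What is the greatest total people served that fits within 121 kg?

946

Taking the top-ratio supplies first gives 2×tarpaulins + infant formula + school kits for 932 (116 kg).
A better packing is blanket bundles + tarpaulins + medical dressings: 118 kg, total 946.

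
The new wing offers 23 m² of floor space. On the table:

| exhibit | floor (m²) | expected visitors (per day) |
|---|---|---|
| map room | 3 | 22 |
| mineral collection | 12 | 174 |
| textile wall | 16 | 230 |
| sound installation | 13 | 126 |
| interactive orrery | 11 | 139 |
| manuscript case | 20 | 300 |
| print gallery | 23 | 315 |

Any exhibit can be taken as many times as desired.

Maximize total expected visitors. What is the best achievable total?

322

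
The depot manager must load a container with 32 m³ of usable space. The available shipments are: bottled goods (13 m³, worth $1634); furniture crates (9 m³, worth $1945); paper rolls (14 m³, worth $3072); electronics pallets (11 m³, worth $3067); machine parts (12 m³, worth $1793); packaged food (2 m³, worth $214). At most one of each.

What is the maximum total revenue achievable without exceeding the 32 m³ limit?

6805

Ranking by ratio (revenue/m³): electronics pallets 278.82, paper rolls 219.43, furniture crates 216.11, machine parts 149.42.
A density-first pass picks paper rolls + electronics pallets + packaged food — 6353 at 27 m³.
The 16 m³ tied up in paper rolls and packaged food is better spent on furniture crates + machine parts — total rises to 6805 (32 m³).
Nothing else within 32 m³ beats 6805.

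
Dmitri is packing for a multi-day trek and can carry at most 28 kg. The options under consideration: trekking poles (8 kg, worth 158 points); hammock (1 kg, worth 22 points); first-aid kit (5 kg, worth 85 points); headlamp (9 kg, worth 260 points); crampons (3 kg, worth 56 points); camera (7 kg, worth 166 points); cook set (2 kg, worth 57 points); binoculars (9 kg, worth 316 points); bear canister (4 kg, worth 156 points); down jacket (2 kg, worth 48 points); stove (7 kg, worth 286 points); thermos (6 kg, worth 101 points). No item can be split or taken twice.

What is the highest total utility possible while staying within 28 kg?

946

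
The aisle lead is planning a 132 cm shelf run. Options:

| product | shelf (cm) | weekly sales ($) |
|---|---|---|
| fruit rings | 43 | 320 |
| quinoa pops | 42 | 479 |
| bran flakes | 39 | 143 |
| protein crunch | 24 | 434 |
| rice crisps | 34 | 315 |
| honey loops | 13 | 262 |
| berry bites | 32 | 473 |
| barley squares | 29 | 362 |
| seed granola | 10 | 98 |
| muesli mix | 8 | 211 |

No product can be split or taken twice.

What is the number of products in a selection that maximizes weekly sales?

6

Optimal total is 1957.
For example quinoa pops + protein crunch + honey loops + berry bites + seed granola + muesli mix achieves it, using 129 cm.
All optima have 6 products.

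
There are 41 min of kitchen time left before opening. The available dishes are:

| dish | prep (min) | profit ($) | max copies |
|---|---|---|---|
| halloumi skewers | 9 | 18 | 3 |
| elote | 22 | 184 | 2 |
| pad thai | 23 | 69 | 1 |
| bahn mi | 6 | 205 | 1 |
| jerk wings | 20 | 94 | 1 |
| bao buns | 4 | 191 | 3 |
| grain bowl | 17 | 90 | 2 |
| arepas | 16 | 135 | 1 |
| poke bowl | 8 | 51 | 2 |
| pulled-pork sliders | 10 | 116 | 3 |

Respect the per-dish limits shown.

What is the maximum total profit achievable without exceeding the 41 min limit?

Best packing: bahn mi + 3×bao buns + 2×pulled-pork sliders — 38 min, 1010 total.
No other feasible combination exceeds 1010.

1010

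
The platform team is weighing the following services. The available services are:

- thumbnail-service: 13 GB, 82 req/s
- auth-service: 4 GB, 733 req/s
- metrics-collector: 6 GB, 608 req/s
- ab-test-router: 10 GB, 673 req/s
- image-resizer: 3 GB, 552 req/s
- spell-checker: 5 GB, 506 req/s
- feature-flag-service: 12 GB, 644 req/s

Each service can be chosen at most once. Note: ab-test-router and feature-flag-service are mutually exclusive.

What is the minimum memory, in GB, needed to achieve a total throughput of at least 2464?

22

Need the lightest bundle worth ≥ 2464.
auth-service + ab-test-router + image-resizer + spell-checker reaches 2464 using 22 GB.
Any bundle with less than 22 GB falls short of 2464.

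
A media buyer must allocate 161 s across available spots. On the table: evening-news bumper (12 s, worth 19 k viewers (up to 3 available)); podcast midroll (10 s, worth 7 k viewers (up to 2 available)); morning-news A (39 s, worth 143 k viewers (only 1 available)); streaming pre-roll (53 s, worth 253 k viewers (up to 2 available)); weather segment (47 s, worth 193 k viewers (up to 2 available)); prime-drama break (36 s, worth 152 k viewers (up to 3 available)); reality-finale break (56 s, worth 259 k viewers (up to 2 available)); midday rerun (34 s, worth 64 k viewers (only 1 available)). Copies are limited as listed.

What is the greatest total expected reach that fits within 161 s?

Taking the top-ratio spots first gives evening-news bumper + 2×streaming pre-roll + prime-drama break for 677 (154 s).
Reworking the packing: weather segment + 2×reality-finale break uses 159 s and improves the total to 711.
No other feasible combination exceeds 711.

711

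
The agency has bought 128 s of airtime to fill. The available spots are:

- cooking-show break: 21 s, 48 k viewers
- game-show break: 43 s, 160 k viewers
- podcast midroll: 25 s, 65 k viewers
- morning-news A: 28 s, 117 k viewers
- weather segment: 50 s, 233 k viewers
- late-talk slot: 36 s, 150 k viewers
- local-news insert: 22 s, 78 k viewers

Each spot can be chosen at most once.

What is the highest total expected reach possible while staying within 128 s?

510

By expected reach per s: weather segment 4.66, morning-news A 4.18, late-talk slot 4.17 lead.
Greedy by ratio would take morning-news A + weather segment + late-talk slot: 114 s used, total 500.
Dropping late-talk slot frees 36 s; slotting in game-show break (43 s) lifts the total to 510 at 121 s.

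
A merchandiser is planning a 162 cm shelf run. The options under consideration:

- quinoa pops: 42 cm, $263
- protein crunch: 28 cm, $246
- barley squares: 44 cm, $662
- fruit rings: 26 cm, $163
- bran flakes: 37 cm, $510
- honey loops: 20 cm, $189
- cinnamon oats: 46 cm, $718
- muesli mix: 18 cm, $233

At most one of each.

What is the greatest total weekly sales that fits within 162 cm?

2136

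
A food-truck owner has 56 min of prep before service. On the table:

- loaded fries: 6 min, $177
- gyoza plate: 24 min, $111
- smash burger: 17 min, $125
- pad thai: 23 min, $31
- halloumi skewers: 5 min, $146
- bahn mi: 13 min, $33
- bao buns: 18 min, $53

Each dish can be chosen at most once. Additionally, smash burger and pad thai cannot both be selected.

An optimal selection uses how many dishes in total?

Best achievable profit is 559.
loaded fries + gyoza plate + smash burger + halloumi skewers hits 559 at 52 min.
All optima have 4 dishes.

4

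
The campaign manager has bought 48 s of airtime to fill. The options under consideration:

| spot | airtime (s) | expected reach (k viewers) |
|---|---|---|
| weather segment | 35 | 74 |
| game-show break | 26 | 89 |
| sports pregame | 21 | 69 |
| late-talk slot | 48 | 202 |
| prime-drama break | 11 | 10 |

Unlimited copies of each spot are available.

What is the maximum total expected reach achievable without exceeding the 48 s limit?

202

By expected reach per s: late-talk slot 4.21, game-show break 3.42, sports pregame 3.29 lead.
Taking late-talk slot: 48 s used, 202 in expected reach.
That's the maximum — no swap from here does better than 202.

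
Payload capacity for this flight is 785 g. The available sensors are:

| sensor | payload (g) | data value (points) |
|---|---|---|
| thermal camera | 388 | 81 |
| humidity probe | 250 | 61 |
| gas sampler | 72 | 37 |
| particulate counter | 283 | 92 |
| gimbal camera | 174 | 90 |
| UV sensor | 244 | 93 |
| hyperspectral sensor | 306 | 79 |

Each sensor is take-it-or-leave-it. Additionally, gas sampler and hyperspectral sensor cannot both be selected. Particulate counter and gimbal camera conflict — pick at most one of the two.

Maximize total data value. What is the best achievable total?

281

Ranking by ratio (data value/g): gimbal camera 0.52, gas sampler 0.51, UV sensor 0.38.
Best packing: humidity probe + gas sampler + gimbal camera + UV sensor — 740 g, 281 total.
The closest alternative, gimbal camera + UV sensor + hyperspectral sensor, reaches only 262.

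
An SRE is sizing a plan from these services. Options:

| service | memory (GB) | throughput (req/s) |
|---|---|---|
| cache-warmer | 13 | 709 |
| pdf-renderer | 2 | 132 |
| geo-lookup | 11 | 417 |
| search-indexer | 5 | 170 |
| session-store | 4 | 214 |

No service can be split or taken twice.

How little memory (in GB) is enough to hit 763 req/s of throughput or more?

15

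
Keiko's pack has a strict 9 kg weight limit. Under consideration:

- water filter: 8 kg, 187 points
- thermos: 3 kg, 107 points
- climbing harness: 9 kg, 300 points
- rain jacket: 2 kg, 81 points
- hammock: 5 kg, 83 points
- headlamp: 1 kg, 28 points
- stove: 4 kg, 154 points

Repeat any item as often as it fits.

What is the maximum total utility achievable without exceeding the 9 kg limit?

Density check — rain jacket 40.50, stove 38.50, thermos 35.67, climbing harness 33.33 are the best per kg.
Best packing: 4×rain jacket + headlamp — 9 kg, 352 total.
No other feasible combination exceeds 352.

352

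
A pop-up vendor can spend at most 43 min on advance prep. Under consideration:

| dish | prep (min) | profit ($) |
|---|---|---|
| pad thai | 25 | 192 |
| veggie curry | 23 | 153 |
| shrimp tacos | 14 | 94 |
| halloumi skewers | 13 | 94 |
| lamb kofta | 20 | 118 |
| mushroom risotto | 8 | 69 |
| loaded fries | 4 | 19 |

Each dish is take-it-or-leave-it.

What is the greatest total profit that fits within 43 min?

Greedy by ratio would take pad thai + mushroom risotto + loaded fries: 37 min used, total 280.
Replace mushroom risotto with shrimp tacos: the trade gains 25 net, giving 305 at 43 min.
Every other selection either busts 43 min or fails to beat 305.

305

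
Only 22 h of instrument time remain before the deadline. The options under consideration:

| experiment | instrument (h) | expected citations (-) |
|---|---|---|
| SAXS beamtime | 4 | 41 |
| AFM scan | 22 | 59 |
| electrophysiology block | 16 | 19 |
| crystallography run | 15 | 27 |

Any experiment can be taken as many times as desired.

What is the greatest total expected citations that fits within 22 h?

205

The ratio ordering already packs tightly: 5×SAXS beamtime, 20 h, 205.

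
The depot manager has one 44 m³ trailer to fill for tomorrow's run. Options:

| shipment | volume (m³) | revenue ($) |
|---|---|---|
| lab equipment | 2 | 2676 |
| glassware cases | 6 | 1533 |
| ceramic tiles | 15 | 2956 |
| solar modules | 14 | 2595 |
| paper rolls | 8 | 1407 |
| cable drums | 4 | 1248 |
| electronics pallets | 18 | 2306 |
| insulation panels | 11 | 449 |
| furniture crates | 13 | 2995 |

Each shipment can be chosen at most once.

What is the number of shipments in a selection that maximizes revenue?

5

Best achievable revenue is 11567.
One optimal bundle: lab equipment + glassware cases + ceramic tiles + paper rolls + furniture crates (44 m³).
All optima have 5 shipments.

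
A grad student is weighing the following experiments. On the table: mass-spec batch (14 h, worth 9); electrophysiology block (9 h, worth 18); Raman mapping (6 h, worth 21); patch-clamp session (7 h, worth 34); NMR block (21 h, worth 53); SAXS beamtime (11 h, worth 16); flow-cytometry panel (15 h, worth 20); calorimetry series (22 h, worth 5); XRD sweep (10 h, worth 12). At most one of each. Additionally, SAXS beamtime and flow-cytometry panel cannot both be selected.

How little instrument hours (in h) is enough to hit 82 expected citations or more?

Need the lightest bundle worth ≥ 82.
patch-clamp session + NMR block: 87 expected citations at 28 h.
Below 28 h the best achievable stays under 82.

28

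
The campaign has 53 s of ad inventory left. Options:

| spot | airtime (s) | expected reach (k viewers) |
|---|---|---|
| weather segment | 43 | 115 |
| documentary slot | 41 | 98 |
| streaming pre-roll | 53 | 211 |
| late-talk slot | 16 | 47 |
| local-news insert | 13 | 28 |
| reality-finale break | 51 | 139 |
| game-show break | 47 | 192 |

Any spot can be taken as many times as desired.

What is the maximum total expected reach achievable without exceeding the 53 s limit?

Ranking by ratio (expected reach/s): game-show break 4.09, streaming pre-roll 3.98, late-talk slot 2.94, reality-finale break 2.73.
Greedy by ratio would take game-show break: 47 s used, total 192.
Dropping game-show break frees 47 s; slotting in streaming pre-roll (53 s) lifts the total to 211 at 53 s.

211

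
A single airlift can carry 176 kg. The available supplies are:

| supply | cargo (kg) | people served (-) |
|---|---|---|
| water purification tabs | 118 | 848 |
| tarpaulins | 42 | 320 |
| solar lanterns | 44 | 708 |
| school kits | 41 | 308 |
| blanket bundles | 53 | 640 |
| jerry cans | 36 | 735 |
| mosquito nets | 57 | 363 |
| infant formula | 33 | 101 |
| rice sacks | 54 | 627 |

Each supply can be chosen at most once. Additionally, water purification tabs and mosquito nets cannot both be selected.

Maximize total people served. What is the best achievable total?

2403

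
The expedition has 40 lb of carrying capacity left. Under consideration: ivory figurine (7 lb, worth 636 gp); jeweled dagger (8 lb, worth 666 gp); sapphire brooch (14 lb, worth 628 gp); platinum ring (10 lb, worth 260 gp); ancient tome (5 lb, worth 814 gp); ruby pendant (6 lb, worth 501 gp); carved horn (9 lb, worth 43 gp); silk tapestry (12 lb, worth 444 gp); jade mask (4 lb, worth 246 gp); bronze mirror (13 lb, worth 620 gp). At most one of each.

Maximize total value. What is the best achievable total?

3245

By value per lb: ancient tome 162.80, ivory figurine 90.86, ruby pendant 83.50, jeweled dagger 83.25 lead.
Taking the top-ratio items first gives ivory figurine + jeweled dagger + platinum ring + ancient tome + ruby pendant + jade mask for 3123 (40 lb).
Dropping platinum ring and jade mask frees 14 lb; slotting in sapphire brooch (14 lb) lifts the total to 3245 at 40 lb.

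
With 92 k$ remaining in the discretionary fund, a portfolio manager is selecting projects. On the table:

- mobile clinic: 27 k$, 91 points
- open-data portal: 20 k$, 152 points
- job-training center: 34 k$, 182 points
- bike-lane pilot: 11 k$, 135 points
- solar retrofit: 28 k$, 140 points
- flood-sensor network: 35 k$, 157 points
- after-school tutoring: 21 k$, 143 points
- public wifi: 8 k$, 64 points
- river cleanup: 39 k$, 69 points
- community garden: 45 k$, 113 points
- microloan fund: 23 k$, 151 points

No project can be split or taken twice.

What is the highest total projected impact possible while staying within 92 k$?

Density check — bike-lane pilot 12.27, public wifi 8.00, open-data portal 7.60, after-school tutoring 6.81 are the best per k$.
Open-data portal + bike-lane pilot + after-school tutoring + public wifi + microloan fund uses 83 of the 92 k$ and totals 645.
That's the maximum — no swap from here does better than 645.

645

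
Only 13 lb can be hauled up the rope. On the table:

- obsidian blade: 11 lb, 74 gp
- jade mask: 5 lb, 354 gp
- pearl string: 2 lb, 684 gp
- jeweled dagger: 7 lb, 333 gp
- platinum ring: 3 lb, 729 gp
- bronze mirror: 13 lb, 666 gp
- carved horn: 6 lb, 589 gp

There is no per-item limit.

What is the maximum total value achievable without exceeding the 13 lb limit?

Taking the top-ratio items first gives 6×pearl string for 4104 (12 lb).
Dropping pearl string frees 2 lb; slotting in platinum ring (3 lb) lifts the total to 4149 at 13 lb.

4149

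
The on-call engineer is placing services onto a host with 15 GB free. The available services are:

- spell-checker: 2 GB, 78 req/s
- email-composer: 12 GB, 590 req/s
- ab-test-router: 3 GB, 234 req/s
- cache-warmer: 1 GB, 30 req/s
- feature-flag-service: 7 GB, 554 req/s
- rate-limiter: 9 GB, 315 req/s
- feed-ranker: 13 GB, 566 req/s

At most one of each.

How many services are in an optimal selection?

The maximum throughput within 15 GB is 896.
For example spell-checker + ab-test-router + cache-warmer + feature-flag-service achieves it, using 13 GB.
Every optimal selection uses 4 services.

4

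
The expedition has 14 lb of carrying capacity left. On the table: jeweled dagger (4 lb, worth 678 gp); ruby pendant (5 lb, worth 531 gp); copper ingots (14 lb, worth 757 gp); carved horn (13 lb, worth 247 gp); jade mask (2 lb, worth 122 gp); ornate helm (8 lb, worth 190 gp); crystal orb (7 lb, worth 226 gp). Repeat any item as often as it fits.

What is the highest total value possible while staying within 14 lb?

2156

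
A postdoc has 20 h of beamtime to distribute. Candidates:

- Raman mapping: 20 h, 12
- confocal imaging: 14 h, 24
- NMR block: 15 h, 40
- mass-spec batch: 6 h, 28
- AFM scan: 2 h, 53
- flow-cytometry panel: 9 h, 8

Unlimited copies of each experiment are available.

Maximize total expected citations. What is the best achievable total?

530

The ratio ordering already packs tightly: 10×AFM scan, 20 h, 530.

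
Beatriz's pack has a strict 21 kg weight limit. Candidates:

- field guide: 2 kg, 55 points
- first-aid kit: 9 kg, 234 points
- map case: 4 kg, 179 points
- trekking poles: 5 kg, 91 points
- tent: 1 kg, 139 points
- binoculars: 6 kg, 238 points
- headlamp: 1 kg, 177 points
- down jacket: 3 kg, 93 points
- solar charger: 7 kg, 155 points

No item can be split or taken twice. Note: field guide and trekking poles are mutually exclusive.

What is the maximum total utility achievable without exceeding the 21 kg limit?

Greedy by ratio would take field guide + map case + tent + binoculars + headlamp + down jacket: 17 kg used, total 881.
Replace field guide and down jacket with first-aid kit: the trade gains 86 net, giving 967 at 21 kg.
Next best is field guide + map case + tent + binoculars + headlamp + solar charger at 943 (21 kg) — short by 24.

967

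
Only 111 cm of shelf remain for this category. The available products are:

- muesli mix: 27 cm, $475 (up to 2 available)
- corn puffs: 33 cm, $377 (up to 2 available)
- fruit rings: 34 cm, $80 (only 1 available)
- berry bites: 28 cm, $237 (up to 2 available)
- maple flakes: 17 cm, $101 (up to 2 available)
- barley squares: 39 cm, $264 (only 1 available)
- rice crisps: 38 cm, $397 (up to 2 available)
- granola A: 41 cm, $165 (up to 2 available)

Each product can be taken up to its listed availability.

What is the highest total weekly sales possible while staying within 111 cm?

1448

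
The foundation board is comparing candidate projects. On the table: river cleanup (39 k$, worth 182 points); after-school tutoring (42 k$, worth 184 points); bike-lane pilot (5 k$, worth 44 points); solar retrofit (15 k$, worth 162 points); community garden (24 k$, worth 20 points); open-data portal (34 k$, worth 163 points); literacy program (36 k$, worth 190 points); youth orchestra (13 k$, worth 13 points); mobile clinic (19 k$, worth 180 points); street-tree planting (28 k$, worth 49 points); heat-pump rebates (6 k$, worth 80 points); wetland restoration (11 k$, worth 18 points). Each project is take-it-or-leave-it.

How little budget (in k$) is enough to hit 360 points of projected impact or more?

39

Look for the lowest-budget combination reaching 360.
Taking bike-lane pilot + solar retrofit + mobile clinic gives 386 (≥ 360) for 39 k$.
No combination under 39 k$ hits 360.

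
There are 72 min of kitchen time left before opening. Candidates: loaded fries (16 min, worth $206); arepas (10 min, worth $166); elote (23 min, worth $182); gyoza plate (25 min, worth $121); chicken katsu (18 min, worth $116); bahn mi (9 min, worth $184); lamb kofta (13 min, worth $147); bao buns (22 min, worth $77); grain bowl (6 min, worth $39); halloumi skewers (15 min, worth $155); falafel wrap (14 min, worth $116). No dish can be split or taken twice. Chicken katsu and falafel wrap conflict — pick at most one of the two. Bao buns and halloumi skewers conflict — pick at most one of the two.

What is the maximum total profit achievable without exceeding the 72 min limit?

By profit per min: bahn mi 20.44, arepas 16.60, loaded fries 12.88 lead.
Loaded fries + arepas + bahn mi + lamb kofta + grain bowl + halloumi skewers uses 69 of the 72 min and totals 897.
The closest alternative, loaded fries + arepas + elote + bahn mi + lamb kofta, reaches only 885.

897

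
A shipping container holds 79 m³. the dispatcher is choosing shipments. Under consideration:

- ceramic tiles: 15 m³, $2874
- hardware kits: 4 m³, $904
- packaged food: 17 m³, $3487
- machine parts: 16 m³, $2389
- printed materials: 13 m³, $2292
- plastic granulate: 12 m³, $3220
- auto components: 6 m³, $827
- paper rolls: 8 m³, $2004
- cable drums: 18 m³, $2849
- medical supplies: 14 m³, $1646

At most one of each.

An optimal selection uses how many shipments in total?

7

Optimal total is 15705.
ceramic tiles + hardware kits + packaged food + machine parts + plastic granulate + auto components + paper rolls hits 15705 at 78 m³.
Any selection reaching 15705 contains exactly 7 shipments.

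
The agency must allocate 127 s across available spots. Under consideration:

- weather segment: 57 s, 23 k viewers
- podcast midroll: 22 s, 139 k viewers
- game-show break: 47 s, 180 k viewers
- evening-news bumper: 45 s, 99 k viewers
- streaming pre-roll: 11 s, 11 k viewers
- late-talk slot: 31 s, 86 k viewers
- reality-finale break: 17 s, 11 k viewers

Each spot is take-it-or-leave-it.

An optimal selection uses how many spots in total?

4

The maximum expected reach within 127 s is 429.
podcast midroll + game-show break + evening-news bumper + streaming pre-roll hits 429 at 125 s.
Every optimal selection uses 4 spots.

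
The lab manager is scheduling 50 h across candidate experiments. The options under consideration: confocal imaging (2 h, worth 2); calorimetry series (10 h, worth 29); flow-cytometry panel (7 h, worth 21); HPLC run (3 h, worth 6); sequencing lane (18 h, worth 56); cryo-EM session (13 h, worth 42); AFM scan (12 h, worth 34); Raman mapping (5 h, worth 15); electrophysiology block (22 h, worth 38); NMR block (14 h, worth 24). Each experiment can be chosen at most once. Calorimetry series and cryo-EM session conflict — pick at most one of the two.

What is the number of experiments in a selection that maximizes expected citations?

4

The maximum expected citations within 50 h is 153.
flow-cytometry panel + sequencing lane + cryo-EM session + AFM scan hits 153 at 50 h.
Any selection reaching 153 contains exactly 4 experiments.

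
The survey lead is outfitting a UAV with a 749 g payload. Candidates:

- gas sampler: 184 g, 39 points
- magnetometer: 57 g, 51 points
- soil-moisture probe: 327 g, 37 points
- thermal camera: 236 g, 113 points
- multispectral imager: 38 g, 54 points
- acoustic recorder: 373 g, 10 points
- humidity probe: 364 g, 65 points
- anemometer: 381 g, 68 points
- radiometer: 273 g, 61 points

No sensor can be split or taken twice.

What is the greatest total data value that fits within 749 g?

286

Density check — multispectral imager 1.42, magnetometer 0.89, thermal camera 0.48 are the best per g.
The ratio heuristic lands on magnetometer + thermal camera + multispectral imager + radiometer (279) but leaves 145 g idle.
Replace radiometer with anemometer: the trade gains 7 net, giving 286 at 712 g.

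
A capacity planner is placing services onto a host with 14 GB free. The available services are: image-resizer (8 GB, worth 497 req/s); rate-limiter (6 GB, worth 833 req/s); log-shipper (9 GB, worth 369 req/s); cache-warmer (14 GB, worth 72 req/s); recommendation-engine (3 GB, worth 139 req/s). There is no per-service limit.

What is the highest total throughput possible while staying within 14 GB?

Density check — rate-limiter 138.83, image-resizer 62.12, recommendation-engine 46.33 are the best per GB.
Best packing: 2×rate-limiter — 12 GB, 1666 total.
The spare 2 GB is too small for any remaining service, and no exchange beats 1666.

1666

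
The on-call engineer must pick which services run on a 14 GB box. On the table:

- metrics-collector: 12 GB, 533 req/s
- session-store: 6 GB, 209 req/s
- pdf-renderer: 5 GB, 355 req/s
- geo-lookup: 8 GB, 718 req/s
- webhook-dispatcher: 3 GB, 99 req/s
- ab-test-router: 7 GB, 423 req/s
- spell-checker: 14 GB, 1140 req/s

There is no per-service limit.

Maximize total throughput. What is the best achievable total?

By throughput per GB: geo-lookup 89.75, spell-checker 81.43, pdf-renderer 71.00, ab-test-router 60.43 lead.
Taking the top-ratio services first gives pdf-renderer + geo-lookup for 1073 (13 GB).
The 13 GB tied up in pdf-renderer and geo-lookup is better spent on spell-checker — total rises to 1140 (14 GB).
No other feasible combination exceeds 1140.

1140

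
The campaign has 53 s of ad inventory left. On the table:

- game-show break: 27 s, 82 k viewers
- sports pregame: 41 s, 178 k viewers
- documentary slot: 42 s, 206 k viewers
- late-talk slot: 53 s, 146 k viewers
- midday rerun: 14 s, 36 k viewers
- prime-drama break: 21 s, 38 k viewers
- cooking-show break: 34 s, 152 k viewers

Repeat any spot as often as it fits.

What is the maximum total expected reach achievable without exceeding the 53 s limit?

206

Documentary slot uses 42 of the 53 s and totals 206.
Every other selection either busts 53 s or fails to beat 206.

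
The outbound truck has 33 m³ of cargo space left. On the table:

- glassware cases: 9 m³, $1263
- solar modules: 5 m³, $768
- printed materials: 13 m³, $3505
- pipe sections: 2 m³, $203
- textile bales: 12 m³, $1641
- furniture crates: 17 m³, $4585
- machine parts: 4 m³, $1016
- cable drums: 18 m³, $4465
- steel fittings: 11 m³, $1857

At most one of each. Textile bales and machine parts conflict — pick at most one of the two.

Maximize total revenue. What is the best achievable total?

By revenue per m³: furniture crates 269.71, printed materials 269.62, machine parts 254.00 lead.
The ratio ordering already packs tightly: printed materials + pipe sections + furniture crates, 32 m³, 8293.
The closest alternative, printed materials + pipe sections + cable drums, reaches only 8173.

8293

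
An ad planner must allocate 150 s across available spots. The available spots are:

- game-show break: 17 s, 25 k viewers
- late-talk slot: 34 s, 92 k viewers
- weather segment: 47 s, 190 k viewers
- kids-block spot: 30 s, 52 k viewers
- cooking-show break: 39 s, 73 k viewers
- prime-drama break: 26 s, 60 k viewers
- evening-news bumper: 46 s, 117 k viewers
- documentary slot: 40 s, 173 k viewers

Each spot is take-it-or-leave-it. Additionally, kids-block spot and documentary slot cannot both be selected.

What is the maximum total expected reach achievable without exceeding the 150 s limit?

Density check — documentary slot 4.33, weather segment 4.04, late-talk slot 2.71, evening-news bumper 2.54 are the best per s.
Best packing: late-talk slot + weather segment + prime-drama break + documentary slot — 147 s, 515 total.

515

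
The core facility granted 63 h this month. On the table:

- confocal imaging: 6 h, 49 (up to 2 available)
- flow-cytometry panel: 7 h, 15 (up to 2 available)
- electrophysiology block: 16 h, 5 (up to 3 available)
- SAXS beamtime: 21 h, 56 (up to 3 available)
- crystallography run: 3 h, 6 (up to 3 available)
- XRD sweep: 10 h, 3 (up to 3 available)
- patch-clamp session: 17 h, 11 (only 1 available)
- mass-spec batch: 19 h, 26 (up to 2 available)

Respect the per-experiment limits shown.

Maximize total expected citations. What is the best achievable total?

Greedy by ratio would take 2×confocal imaging + flow-cytometry panel + 2×SAXS beamtime: 61 h used, total 225.
Dropping flow-cytometry panel frees 7 h; slotting in 3×crystallography run (9 h) lifts the total to 228 at 63 h.

228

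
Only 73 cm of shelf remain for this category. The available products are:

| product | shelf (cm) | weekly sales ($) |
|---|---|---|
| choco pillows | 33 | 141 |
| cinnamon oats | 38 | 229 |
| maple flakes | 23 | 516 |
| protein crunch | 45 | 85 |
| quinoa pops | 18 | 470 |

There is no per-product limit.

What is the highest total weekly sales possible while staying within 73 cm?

1880

By weekly sales per cm: quinoa pops 26.11, maple flakes 22.43, cinnamon oats 6.03 lead.
Taking 4×quinoa pops: 72 cm used, 1880 in weekly sales.
That's the maximum — no swap from here does better than 1880.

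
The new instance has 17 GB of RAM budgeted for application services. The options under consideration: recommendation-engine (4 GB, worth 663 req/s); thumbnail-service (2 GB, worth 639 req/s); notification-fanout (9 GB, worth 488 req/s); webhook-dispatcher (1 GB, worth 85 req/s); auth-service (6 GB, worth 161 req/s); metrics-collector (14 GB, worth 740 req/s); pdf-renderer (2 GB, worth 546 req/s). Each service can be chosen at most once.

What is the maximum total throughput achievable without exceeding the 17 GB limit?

2336

Density check — thumbnail-service 319.50, pdf-renderer 273.00, recommendation-engine 165.75, webhook-dispatcher 85.00 are the best per GB.
A density-first pass picks recommendation-engine + thumbnail-service + webhook-dispatcher + auth-service + pdf-renderer — 2094 at 15 GB.
The 7 GB tied up in webhook-dispatcher and auth-service is better spent on notification-fanout — total rises to 2336 (17 GB).
Every other selection either busts 17 GB or fails to beat 2336.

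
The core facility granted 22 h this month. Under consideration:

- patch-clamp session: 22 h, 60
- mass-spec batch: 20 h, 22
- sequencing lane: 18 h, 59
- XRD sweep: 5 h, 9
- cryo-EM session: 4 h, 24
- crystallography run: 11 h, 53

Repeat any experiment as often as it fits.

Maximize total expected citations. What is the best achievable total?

120

The ratio ordering already packs tightly: 5×cryo-EM session, 20 h, 120.
Every other selection either busts 22 h or fails to beat 120.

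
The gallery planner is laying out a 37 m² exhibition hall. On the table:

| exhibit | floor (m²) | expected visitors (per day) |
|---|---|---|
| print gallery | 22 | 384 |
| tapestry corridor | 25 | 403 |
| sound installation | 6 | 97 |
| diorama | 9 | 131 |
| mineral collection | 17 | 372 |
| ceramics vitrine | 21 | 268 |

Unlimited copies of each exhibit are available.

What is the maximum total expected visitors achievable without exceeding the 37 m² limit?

744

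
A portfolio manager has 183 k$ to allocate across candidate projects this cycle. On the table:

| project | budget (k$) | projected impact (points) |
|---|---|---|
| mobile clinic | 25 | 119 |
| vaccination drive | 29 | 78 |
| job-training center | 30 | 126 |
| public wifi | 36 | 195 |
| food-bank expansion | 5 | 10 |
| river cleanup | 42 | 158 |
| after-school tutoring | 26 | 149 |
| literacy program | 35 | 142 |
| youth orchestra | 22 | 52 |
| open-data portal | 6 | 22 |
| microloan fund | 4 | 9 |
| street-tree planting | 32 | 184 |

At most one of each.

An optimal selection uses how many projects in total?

The maximum projected impact within 183 k$ is 867.
One optimal bundle: mobile clinic + vaccination drive + public wifi + after-school tutoring + literacy program + street-tree planting (183 k$).
Every optimal selection uses 6 projects.

6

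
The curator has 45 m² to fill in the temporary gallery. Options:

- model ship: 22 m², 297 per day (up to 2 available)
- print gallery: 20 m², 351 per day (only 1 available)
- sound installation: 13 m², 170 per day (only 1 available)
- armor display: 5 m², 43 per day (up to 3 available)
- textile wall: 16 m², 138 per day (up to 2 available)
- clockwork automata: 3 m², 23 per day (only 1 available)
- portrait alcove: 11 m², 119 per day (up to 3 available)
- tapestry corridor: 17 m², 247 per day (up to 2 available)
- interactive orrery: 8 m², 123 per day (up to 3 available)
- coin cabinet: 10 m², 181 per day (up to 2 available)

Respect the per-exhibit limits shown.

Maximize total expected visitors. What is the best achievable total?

756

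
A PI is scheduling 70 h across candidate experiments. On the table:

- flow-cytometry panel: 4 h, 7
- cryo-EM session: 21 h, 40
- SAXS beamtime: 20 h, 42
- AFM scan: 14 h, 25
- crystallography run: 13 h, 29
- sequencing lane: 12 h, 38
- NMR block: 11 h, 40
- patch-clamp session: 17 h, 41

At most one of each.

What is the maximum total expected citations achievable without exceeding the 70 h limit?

174

Taking the top-ratio experiments first gives AFM scan + crystallography run + sequencing lane + NMR block + patch-clamp session for 173 (67 h).
Replace patch-clamp session with SAXS beamtime: the trade gains 1 net, giving 174 at 70 h.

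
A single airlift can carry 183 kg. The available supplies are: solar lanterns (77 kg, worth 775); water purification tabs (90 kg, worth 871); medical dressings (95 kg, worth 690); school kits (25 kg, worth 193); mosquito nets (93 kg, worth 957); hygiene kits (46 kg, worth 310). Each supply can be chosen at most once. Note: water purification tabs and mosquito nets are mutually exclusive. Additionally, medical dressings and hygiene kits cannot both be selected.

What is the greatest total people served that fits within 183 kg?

Density check — mosquito nets 10.29, solar lanterns 10.06, water purification tabs 9.68, school kits 7.72 are the best per kg.
Solar lanterns + mosquito nets uses 170 of the 183 kg and totals 1732.

1732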